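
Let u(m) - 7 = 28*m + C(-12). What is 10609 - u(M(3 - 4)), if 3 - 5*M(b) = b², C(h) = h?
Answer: 53014/5 ≈ 10603.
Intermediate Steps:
M(b) = ⅗ - b²/5
u(m) = -5 + 28*m (u(m) = 7 + (28*m - 12) = 7 + (-12 + 28*m) = -5 + 28*m)
10609 - u(M(3 - 4)) = 10609 - (-5 + 28*(⅗ - (3 - 4)²/5)) = 10609 - (-5 + 28*(⅗ - ⅕*(-1)²)) = 10609 - (-5 + 28*(⅗ - ⅕*1)) = 10609 - (-5 + 28*(⅗ - ⅕)) = 10609 - (-5 + 28*(⅖)) = 10609 - (-5 + 56/5) = 10609 - 1*31/5 = 10609 - 31/5 = 53014/5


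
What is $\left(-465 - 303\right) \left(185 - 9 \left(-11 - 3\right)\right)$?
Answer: $-238848$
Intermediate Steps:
$\left(-465 - 303\right) \left(185 - 9 \left(-11 - 3\right)\right) = - 768 \left(185 - -126\right) = - 768 \left(185 + 126\right) = \left(-768\right) 311 = -238848$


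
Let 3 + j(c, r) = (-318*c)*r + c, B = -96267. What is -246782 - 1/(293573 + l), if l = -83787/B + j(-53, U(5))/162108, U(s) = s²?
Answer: -188436642653912224840/763575312021587 ≈ -2.4678e+5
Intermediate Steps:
j(c, r) = -3 + c - 318*c*r (j(c, r) = -3 + ((-318*c)*r + c) = -3 + (-318*c*r + c) = -3 + (c - 318*c*r) = -3 + c - 318*c*r)
l = 9023208749/2600941806 (l = -83787/(-96267) + (-3 - 53 - 318*(-53)*5²)/162108 = -83787*(-1/96267) + (-3 - 53 - 318*(-53)*25)*(1/162108) = 27929/32089 + (-3 - 53 + 421350)*(1/162108) = 27929/32089 + 421294*(1/162108) = 27929/32089 + 210647/81054 = 9023208749/2600941806 ≈ 3.4692)
-246782 - 1/(293573 + l) = -246782 - 1/(293573 + 9023208749/2600941806) = -246782 - 1/763575312021587/2600941806 = -246782 - 1*2600941806/763575312021587 = -246782 - 2600941806/763575312021587 = -188436642653912224840/763575312021587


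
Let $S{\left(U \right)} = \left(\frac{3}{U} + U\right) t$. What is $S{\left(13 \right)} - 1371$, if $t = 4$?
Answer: $- \frac{17135}{13} \approx -1318.1$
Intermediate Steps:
$S{\left(U \right)} = 4 U + \frac{12}{U}$ ($S{\left(U \right)} = \left(\frac{3}{U} + U\right) 4 = \left(U + \frac{3}{U}\right) 4 = 4 U + \frac{12}{U}$)
$S{\left(13 \right)} - 1371 = \left(4 \cdot 13 + \frac{12}{13}\right) - 1371 = \left(52 + 12 \cdot \frac{1}{13}\right) - 1371 = \left(52 + \frac{12}{13}\right) - 1371 = \frac{688}{13} - 1371 = - \frac{17135}{13}$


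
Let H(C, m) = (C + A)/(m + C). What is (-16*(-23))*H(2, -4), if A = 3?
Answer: -920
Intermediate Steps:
H(C, m) = (3 + C)/(C + m) (H(C, m) = (C + 3)/(m + C) = (3 + C)/(C + m))
(-16*(-23))*H(2, -4) = (-16*(-23))*((3 + 2)/(2 - 4)) = 368*(5/(-2)) = 368*(-1/2*5) = 368*(-5/2) = -920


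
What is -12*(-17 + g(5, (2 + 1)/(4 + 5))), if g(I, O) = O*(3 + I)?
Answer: 172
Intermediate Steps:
-12*(-17 + g(5, (2 + 1)/(4 + 5))) = -12*(-17 + ((2 + 1)/(4 + 5))*(3 + 5)) = -12*(-17 + (3/9)*8) = -12*(-17 + (3*(⅑))*8) = -12*(-17 + (⅓)*8) = -12*(-17 + 8/3) = -12*(-43/3) = 172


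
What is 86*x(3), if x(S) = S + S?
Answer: 516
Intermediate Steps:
x(S) = 2*S
86*x(3) = 86*(2*3) = 86*6 = 516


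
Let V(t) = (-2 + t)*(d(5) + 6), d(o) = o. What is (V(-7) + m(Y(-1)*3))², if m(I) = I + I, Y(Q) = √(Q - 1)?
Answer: 9729 - 1188*I*√2 ≈ 9729.0 - 1680.1*I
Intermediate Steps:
Y(Q) = √(-1 + Q)
V(t) = -22 + 11*t (V(t) = (-2 + t)*(5 + 6) = (-2 + t)*11 = -22 + 11*t)
m(I) = 2*I
(V(-7) + m(Y(-1)*3))² = ((-22 + 11*(-7)) + 2*(√(-1 - 1)*3))² = ((-22 - 77) + 2*(√(-2)*3))² = (-99 + 2*((I*√2)*3))² = (-99 + 2*(3*I*√2))² = (-99 + 6*I*√2)²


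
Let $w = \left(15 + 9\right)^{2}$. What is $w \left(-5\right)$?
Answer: $-2880$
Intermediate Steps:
$w = 576$ ($w = 24^{2} = 576$)
$w \left(-5\right) = 576 \left(-5\right) = -2880$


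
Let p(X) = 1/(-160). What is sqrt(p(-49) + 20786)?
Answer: sqrt(33257590)/40 ≈ 144.17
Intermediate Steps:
p(X) = -1/160
sqrt(p(-49) + 20786) = sqrt(-1/160 + 20786) = sqrt(3325759/160) = sqrt(33257590)/40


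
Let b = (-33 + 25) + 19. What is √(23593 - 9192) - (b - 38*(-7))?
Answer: -277 + √14401 ≈ -157.00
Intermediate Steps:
b = 11 (b = -8 + 19 = 11)
√(23593 - 9192) - (b - 38*(-7)) = √(23593 - 9192) - (11 - 38*(-7)) = √14401 - (11 + 266) = √14401 - 1*277 = √14401 - 277 = -277 + √14401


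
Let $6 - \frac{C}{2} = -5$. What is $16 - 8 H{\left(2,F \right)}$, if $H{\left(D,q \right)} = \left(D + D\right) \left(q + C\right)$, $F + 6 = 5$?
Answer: $-656$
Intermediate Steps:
$C = 22$ ($C = 12 - -10 = 12 + 10 = 22$)
$F = -1$ ($F = -6 + 5 = -1$)
$H{\left(D,q \right)} = 2 D \left(22 + q\right)$ ($H{\left(D,q \right)} = \left(D + D\right) \left(q + 22\right) = 2 D \left(22 + q\right)$)
$16 - 8 H{\left(2,F \right)} = 16 - 8 \cdot 2 \cdot 2 \left(22 - 1\right) = 16 - 8 \cdot 2 \cdot 2 \cdot 21 = 16 - 672 = -656$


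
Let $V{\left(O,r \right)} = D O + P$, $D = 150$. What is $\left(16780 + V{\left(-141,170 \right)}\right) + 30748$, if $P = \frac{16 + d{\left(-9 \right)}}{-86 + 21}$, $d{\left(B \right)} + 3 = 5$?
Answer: $\frac{1714552}{65} \approx 26378.0$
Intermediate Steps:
$d{\left(B \right)} = 2$ ($d{\left(B \right)} = -3 + 5 = 2$)
$P = - \frac{18}{65}$ ($P = \frac{16 + 2}{-86 + 21} = \frac{18}{-65} = 18 \left(- \frac{1}{65}\right) = - \frac{18}{65} \approx -0.27692$)
$V{\left(O,r \right)} = - \frac{18}{65} + 150 O$ ($V{\left(O,r \right)} = 150 O - \frac{18}{65} = - \frac{18}{65} + 150 O$)
$\left(16780 + V{\left(-141,170 \right)}\right) + 30748 = \left(16780 + \left(- \frac{18}{65} + 150 \left(-141\right)\right)\right) + 30748 = \left(16780 - \frac{1374768}{65}\right) + 30748 = - \frac{284068}{65} + 30748 = \frac{1714552}{65}$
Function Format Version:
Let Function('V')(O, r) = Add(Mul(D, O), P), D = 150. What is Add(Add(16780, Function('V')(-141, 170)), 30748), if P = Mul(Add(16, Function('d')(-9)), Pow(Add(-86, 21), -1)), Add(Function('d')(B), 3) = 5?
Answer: Rational(1714552, 65) ≈ 26378.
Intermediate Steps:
Function('d')(B) = 2 (Function('d')(B) = Add(-3, 5) = 2)
P = Rational(-18, 65) (P = Mul(Add(16, 2), Pow(Add(-86, 21), -1)) = Mul(18, Pow(-65, -1)) = Mul(18, Rational(-1, 65)) = Rational(-18, 65) ≈ -0.27692)
Function('V')(O, r) = Add(Rational(-18, 65), Mul(150, O)) (Function('V')(O, r) = Add(Mul(150, O), Rational(-18, 65)) = Add(Rational(-18, 65), Mul(150, O)))
Add(Add(16780, Function('V')(-141, 170)), 30748) = Add(Add(16780, Add(Rational(-18, 65), Mul(150, -141))), 30748) = Add(Add(16780, Add(Rational(-18, 65), -21150)), 30748) = Add(Add(16780, Rational(-1374768, 65)), 30748) = Add(Rational(-284068, 65), 30748) = Rational(1714552, 65)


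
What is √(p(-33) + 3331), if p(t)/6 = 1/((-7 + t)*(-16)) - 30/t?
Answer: √645939415/440 ≈ 57.762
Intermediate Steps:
p(t) = -180/t - 3/(8*(-7 + t)) (p(t) = 6*(1/((-7 + t)*(-16)) - 30/t) = 6*(-1/16/(-7 + t) - 30/t) = 6*(-1/(16*(-7 + t)) - 30/t) = 6*(-30/t - 1/(16*(-7 + t))) = -180/t - 3/(8*(-7 + t)))
√(p(-33) + 3331) = √((3/8)*(3360 - 481*(-33))/(-33*(-7 - 33)) + 3331) = √((3/8)*(-1/33)*(3360 + 15873)/(-40) + 3331) = √((3/8)*(-1/33)*(-1/40)*19233 + 3331) = √(19233/3520 + 3331) = √(11744353/3520) = √645939415/440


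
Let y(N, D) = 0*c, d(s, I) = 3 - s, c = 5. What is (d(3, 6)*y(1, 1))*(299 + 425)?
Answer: 0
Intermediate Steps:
y(N, D) = 0 (y(N, D) = 0*5 = 0)
(d(3, 6)*y(1, 1))*(299 + 425) = ((3 - 1*3)*0)*(299 + 425) = ((3 - 3)*0)*724 = (0*0)*724 = 0*724 = 0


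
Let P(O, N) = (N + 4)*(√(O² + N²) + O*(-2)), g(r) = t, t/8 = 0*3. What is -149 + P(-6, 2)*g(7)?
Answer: -149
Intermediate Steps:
t = 0 (t = 8*(0*3) = 8*0 = 0)
g(r) = 0
P(O, N) = (4 + N)*(√(N² + O²) - 2*O)
-149 + P(-6, 2)*g(7) = -149 + (-8*(-6) + 4*√(2² + (-6)²) + 2*√(2² + (-6)²) - 2*2*(-6))*0 = -149 + (48 + 4*√(4 + 36) + 2*√(4 + 36) + 24)*0 = -149 + (48 + 4*√40 + 2*√40 + 24)*0 = -149 + (48 + 4*(2*√10) + 2*(2*√10) + 24)*0 = -149 + (48 + 8*√10 + 4*√10 + 24)*0 = -149 + (72 + 12*√10)*0 = -149 + 0 = -149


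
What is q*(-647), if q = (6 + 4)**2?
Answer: -64700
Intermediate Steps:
q = 100 (q = 10**2 = 100)
q*(-647) = 100*(-647) = -64700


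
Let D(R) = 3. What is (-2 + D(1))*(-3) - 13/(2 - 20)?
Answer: -41/18 ≈ -2.2778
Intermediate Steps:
(-2 + D(1))*(-3) - 13/(2 - 20) = (-2 + 3)*(-3) - 13/(2 - 20) = 1*(-3) - 13/(-18) = -3 - 1/18*(-13) = -3 + 13/18 = -41/18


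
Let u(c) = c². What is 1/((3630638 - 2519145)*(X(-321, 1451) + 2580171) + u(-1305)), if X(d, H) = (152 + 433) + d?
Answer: 1/2868137142480 ≈ 3.4866e-13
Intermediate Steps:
X(d, H) = 585 + d
1/((3630638 - 2519145)*(X(-321, 1451) + 2580171) + u(-1305)) = 1/((3630638 - 2519145)*((585 - 321) + 2580171) + (-1305)²) = 1/(1111493*(264 + 2580171) + 1703025) = 1/(1111493*2580435 + 1703025) = 1/(2868135439455 + 1703025) = 1/2868137142480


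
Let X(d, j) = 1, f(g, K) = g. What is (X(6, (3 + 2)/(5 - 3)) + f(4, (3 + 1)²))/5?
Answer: 1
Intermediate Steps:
(X(6, (3 + 2)/(5 - 3)) + f(4, (3 + 1)²))/5 = (1 + 4)/5 = 5*(⅕) = 1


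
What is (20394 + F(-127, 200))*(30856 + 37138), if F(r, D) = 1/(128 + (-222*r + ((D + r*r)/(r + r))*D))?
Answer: 1361705426860711/981997 ≈ 1.3867e+9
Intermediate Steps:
F(r, D) = 1/(128 - 222*r + D*(D + r**2)/(2*r)) (F(r, D) = 1/(128 + (-222*r + ((D + r**2)/((2*r)))*D)) = 1/(128 + (-222*r + ((D + r**2)*(1/(2*r)))*D)) = 1/(128 + (-222*r + ((D + r**2)/(2*r))*D)) = 1/(128 + (-222*r + D*(D + r**2)/(2*r))) = 1/(128 - 222*r + D*(D + r**2)/(2*r)))
(20394 + F(-127, 200))*(30856 + 37138) = (20394 + 2*(-127)/(200**2 - 444*(-127)**2 + 256*(-127) + 200*(-127)**2))*(30856 + 37138) = (20394 + 2*(-127)/(40000 - 444*16129 - 32512 + 200*16129))*67994 = (20394 + 2*(-127)/(40000 - 7161276 - 32512 + 3225800))*67994 = (20394 + 2*(-127)/(-3927988))*67994 = (20394 + 2*(-127)*(-1/3927988))*67994 = (20394 + 127/1963994)*67994 = (40053693763/1963994)*67994 = 1361705426860711/981997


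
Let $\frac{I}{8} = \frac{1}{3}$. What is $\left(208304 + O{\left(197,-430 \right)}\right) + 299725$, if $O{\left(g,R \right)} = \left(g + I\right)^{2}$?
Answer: $\frac{4931062}{9} \approx 5.479 \cdot 10^{5}$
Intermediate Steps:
$I = \frac{8}{3} \approx 2.6667$
$O{\left(g,R \right)} = \left(\frac{8}{3} + g\right)^{2}$ ($O{\left(g,R \right)} = \left(g + \frac{8}{3}\right)^{2} = \left(\frac{8}{3} + g\right)^{2}$)
$\left(208304 + O{\left(197,-430 \right)}\right) + 299725 = \left(208304 + \frac{\left(8 + 3 \cdot 197\right)^{2}}{9}\right) + 299725 = \left(208304 + \frac{\left(8 + 591\right)^{2}}{9}\right) + 299725 = \left(208304 + \frac{599^{2}}{9}\right) + 299725 = \left(208304 + \frac{1}{9} \cdot 358801\right) + 299725 = \left(208304 + \frac{358801}{9}\right) + 299725 = \frac{2233537}{9} + 299725 = \frac{4931062}{9}$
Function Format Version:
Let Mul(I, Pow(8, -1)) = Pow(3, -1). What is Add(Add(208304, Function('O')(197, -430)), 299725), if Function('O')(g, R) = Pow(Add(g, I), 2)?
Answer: Rational(4931062, 9) ≈ 5.4790e+5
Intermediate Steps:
I = Rational(8, 3) (I = Mul(8, Pow(3, -1)) = Mul(8, Rational(1, 3)) = Rational(8, 3) ≈ 2.6667)
Function('O')(g, R) = Pow(Add(Rational(8, 3), g), 2) (Function('O')(g, R) = Pow(Add(g, Rational(8, 3)), 2) = Pow(Add(Rational(8, 3), g), 2))
Add(Add(208304, Function('O')(197, -430)), 299725) = Add(Add(208304, Mul(Rational(1, 9), Pow(Add(8, Mul(3, 197)), 2))), 299725) = Add(Add(208304, Mul(Rational(1, 9), Pow(Add(8, 591), 2))), 299725) = Add(Add(208304, Mul(Rational(1, 9), Pow(599, 2))), 299725) = Add(Add(208304, Mul(Rational(1, 9), 358801)), 299725) = Add(Add(208304, Rational(358801, 9)), 299725) = Add(Rational(2233537, 9), 299725) = Rational(4931062, 9)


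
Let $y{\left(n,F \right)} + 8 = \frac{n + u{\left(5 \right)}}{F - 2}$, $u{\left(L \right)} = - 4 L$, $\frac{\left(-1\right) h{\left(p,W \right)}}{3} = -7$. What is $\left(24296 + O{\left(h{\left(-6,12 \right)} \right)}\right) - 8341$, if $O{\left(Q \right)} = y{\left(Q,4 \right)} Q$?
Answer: $\frac{31595}{2} \approx 15798.0$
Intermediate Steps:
$h{\left(p,W \right)} = 21$ ($h{\left(p,W \right)} = \left(-3\right) \left(-7\right) = 21$)
$y{\left(n,F \right)} = -8 + \frac{-20 + n}{-2 + F}$ ($y{\left(n,F \right)} = -8 + \frac{n - 20}{F - 2} = -8 + \frac{n - 20}{-2 + F} = -8 + \frac{-20 + n}{-2 + F}$)
$O{\left(Q \right)} = Q \left(-18 + \frac{Q}{2}\right)$ ($O{\left(Q \right)} = \frac{-4 + Q - 32}{-2 + 4} Q = \frac{-4 + Q - 32}{2} Q = \frac{-36 + Q}{2} Q = \left(-18 + \frac{Q}{2}\right) Q = Q \left(-18 + \frac{Q}{2}\right)$)
$\left(24296 + O{\left(h{\left(-6,12 \right)} \right)}\right) - 8341 = \left(24296 + \frac{1}{2} \cdot 21 \left(-36 + 21\right)\right) - 8341 = \left(24296 + \frac{1}{2} \cdot 21 \left(-15\right)\right) - 8341 = \left(24296 - \frac{315}{2}\right) - 8341 = \frac{48277}{2} - 8341 = \frac{31595}{2}$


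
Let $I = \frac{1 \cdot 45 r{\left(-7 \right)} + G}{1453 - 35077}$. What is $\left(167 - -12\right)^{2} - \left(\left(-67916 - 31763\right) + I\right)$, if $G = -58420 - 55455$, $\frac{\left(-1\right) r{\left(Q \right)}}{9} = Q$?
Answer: $\frac{553605280}{4203} \approx 1.3172 \cdot 10^{5}$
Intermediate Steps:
$r{\left(Q \right)} = - 9 Q$
$G = -113875$
$I = \frac{13880}{4203}$ ($I = \frac{1 \cdot 45 \left(\left(-9\right) \left(-7\right)\right) - 113875}{1453 - 35077} = \frac{45 \cdot 63 - 113875}{-33624} = \left(2835 - 113875\right) \left(- \frac{1}{33624}\right) = \left(-111040\right) \left(- \frac{1}{33624}\right) = \frac{13880}{4203} \approx 3.3024$)
$\left(167 - -12\right)^{2} - \left(\left(-67916 - 31763\right) + I\right) = \left(167 - -12\right)^{2} - \left(\left(-67916 - 31763\right) + \frac{13880}{4203}\right) = \left(167 + 12\right)^{2} - \left(\left(-67916 - 31763\right) + \frac{13880}{4203}\right) = 179^{2} - \left(-99679 + \frac{13880}{4203}\right) = 32041 - - \frac{418936957}{4203} = 32041 + \frac{418936957}{4203} = \frac{553605280}{4203}$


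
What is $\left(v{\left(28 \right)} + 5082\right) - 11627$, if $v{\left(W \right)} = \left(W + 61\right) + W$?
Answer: $-6428$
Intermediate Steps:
$v{\left(W \right)} = 61 + 2 W$ ($v{\left(W \right)} = \left(61 + W\right) + W = 61 + 2 W$)
$\left(v{\left(28 \right)} + 5082\right) - 11627 = \left(\left(61 + 2 \cdot 28\right) + 5082\right) - 11627 = \left(\left(61 + 56\right) + 5082\right) - 11627 = \left(117 + 5082\right) - 11627 = 5199 - 11627 = -6428$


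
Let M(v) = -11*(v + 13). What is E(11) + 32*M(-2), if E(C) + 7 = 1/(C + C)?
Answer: -85337/22 ≈ -3879.0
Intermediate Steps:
E(C) = -7 + 1/(2*C) (E(C) = -7 + 1/(C + C) = -7 + 1/(2*C))
M(v) = -143 - 11*v (M(v) = -11*(13 + v) = -143 - 11*v)
E(11) + 32*M(-2) = (-7 + (½)/11) + 32*(-143 - 11*(-2)) = (-7 + (½)*(1/11)) + 32*(-143 + 22) = (-7 + 1/22) + 32*(-121) = -153/22 - 3872 = -85337/22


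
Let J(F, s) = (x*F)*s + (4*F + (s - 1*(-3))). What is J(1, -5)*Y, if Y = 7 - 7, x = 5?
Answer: 0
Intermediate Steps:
Y = 0
J(F, s) = 3 + s + 4*F + 5*F*s (J(F, s) = (5*F)*s + (4*F + (s - 1*(-3))) = 5*F*s + (4*F + (s + 3)) = 5*F*s + (4*F + (3 + s)) = 5*F*s + (3 + s + 4*F) = 3 + s + 4*F + 5*F*s)
J(1, -5)*Y = (3 - 5 + 4*1 + 5*1*(-5))*0 = (3 - 5 + 4 - 25)*0 = -23*0 = 0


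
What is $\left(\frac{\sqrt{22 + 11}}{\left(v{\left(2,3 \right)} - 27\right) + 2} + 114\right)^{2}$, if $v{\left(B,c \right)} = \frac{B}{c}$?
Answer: $\frac{69255981}{5329} - \frac{684 \sqrt{33}}{73} \approx 12942.0$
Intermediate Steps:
$\left(\frac{\sqrt{22 + 11}}{\left(v{\left(2,3 \right)} - 27\right) + 2} + 114\right)^{2} = \left(\frac{\sqrt{22 + 11}}{\left(\frac{2}{3} - 27\right) + 2} + 114\right)^{2} = \left(\frac{\sqrt{33}}{\left(2 \cdot \frac{1}{3} - 27\right) + 2} + 114\right)^{2} = \left(\frac{\sqrt{33}}{\left(\frac{2}{3} - 27\right) + 2} + 114\right)^{2} = \left(\frac{\sqrt{33}}{- \frac{79}{3} + 2} + 114\right)^{2} = \left(\frac{\sqrt{33}}{- \frac{73}{3}} + 114\right)^{2} = \left(\sqrt{33} \left(- \frac{3}{73}\right) + 114\right)^{2} = \left(- \frac{3 \sqrt{33}}{73} + 114\right)^{2} = \left(114 - \frac{3 \sqrt{33}}{73}\right)^{2}$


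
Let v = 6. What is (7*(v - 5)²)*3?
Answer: 21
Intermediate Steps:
(7*(v - 5)²)*3 = (7*(6 - 5)²)*3 = (7*1²)*3 = (7*1)*3 = 7*3 = 21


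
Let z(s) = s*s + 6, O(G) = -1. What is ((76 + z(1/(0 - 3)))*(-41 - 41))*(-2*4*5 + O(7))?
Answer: 2484518/9 ≈ 2.7606e+5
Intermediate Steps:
z(s) = 6 + s**2 (z(s) = s**2 + 6 = 6 + s**2)
((76 + z(1/(0 - 3)))*(-41 - 41))*(-2*4*5 + O(7)) = ((76 + (6 + (1/(0 - 3))**2))*(-41 - 41))*(-2*4*5 - 1) = ((76 + (6 + (1/(-3))**2))*(-82))*(-8*5 - 1) = ((76 + (6 + (-1/3)**2))*(-82))*(-40 - 1) = ((76 + (6 + 1/9))*(-82))*(-41) = ((76 + 55/9)*(-82))*(-41) = ((739/9)*(-82))*(-41) = -60598/9*(-41) = 2484518/9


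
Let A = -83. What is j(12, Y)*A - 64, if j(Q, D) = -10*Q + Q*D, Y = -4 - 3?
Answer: 16868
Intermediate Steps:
Y = -7
j(Q, D) = -10*Q + D*Q
j(12, Y)*A - 64 = (12*(-10 - 7))*(-83) - 64 = (12*(-17))*(-83) - 64 = -204*(-83) - 64 = 16932 - 64 = 16868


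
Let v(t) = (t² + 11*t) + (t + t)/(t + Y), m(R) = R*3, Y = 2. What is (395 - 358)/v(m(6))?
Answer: 185/2619 ≈ 0.070638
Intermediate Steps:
m(R) = 3*R
v(t) = t² + 11*t + 2*t/(2 + t) (v(t) = (t² + 11*t) + (t + t)/(t + 2) = (t² + 11*t) + (2*t)/(2 + t) = (t² + 11*t) + 2*t/(2 + t) = t² + 11*t + 2*t/(2 + t))
(395 - 358)/v(m(6)) = (395 - 358)/(((3*6)*(24 + (3*6)² + 13*(3*6))/(2 + 3*6))) = 37/((18*(24 + 18² + 13*18)/(2 + 18))) = 37/((18*(24 + 324 + 234)/20)) = 37/((18*(1/20)*582)) = 37/(2619/5) = 37*(5/2619) = 185/2619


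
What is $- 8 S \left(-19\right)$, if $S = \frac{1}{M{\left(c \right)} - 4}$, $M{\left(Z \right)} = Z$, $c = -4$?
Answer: $-19$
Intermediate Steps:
$S = - \frac{1}{8}$ ($S = \frac{1}{-4 - 4} = \frac{1}{-8} = - \frac{1}{8} \approx -0.125$)
$- 8 S \left(-19\right) = \left(-8\right) \left(- \frac{1}{8}\right) \left(-19\right) = 1 \left(-19\right) = -19$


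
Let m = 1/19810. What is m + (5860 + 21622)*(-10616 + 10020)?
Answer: -324473378319/19810 ≈ -1.6379e+7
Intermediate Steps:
m = 1/19810 ≈ 5.0480e-5
m + (5860 + 21622)*(-10616 + 10020) = 1/19810 + (5860 + 21622)*(-10616 + 10020) = 1/19810 + 27482*(-596) = 1/19810 - 16379272 = -324473378319/19810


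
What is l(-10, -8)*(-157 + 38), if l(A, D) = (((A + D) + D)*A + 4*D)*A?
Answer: 271320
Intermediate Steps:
l(A, D) = A*(4*D + A*(A + 2*D)) (l(A, D) = ((A + 2*D)*A + 4*D)*A = (A*(A + 2*D) + 4*D)*A = (4*D + A*(A + 2*D))*A = A*(4*D + A*(A + 2*D)))
l(-10, -8)*(-157 + 38) = (-10*((-10)² + 4*(-8) + 2*(-10)*(-8)))*(-157 + 38) = -10*(100 - 32 + 160)*(-119) = -10*228*(-119) = -2280*(-119) = 271320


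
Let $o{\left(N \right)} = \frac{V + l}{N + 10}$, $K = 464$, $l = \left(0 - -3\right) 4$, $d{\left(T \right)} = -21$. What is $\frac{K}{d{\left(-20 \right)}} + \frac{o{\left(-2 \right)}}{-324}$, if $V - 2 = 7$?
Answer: $- \frac{133681}{6048} \approx -22.103$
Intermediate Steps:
$V = 9$ ($V = 2 + 7 = 9$)
$l = 12$ ($l = \left(0 + 3\right) 4 = 3 \cdot 4 = 12$)
$o{\left(N \right)} = \frac{21}{10 + N}$ ($o{\left(N \right)} = \frac{9 + 12}{N + 10} = \frac{21}{10 + N}$)
$\frac{K}{d{\left(-20 \right)}} + \frac{o{\left(-2 \right)}}{-324} = \frac{464}{-21} + \frac{21 \frac{1}{10 - 2}}{-324} = 464 \left(- \frac{1}{21}\right) + \frac{21}{8} \left(- \frac{1}{324}\right) = - \frac{464}{21} + 21 \cdot \frac{1}{8} \left(- \frac{1}{324}\right) = - \frac{464}{21} + \frac{21}{8} \left(- \frac{1}{324}\right) = - \frac{464}{21} - \frac{7}{864} = - \frac{133681}{6048}$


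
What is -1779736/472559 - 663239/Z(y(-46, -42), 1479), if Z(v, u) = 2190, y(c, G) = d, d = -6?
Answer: -317317180441/1034904210 ≈ -306.62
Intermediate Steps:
y(c, G) = -6
-1779736/472559 - 663239/Z(y(-46, -42), 1479) = -1779736/472559 - 663239/2190 = -317317180441/1034904210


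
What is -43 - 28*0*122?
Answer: -43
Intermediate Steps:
-43 - 28*0*122 = -43 + 0*122 = -43 + 0 = -43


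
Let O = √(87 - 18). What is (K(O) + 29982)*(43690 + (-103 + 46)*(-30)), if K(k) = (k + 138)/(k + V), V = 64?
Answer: 5481880975800/4027 - 3359600*√69/4027 ≈ 1.3613e+9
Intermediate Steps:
O = √69 ≈ 8.3066
K(k) = (138 + k)/(64 + k) (K(k) = (k + 138)/(k + 64) = (138 + k)/(64 + k))
(K(O) + 29982)*(43690 + (-103 + 46)*(-30)) = ((138 + √69)/(64 + √69) + 29982)*(43690 + (-103 + 46)*(-30)) = (29982 + (138 + √69)/(64 + √69))*(43690 - 57*(-30)) = (29982 + (138 + √69)/(64 + √69))*(43690 + 1710) = (29982 + (138 + √69)/(64 + √69))*45400 = 1361182800 + 45400*(138 + √69)/(64 + √69)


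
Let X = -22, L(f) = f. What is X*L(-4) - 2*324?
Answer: -560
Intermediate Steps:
X*L(-4) - 2*324 = -22*(-4) - 2*324 = 88 - 1*648 = 88 - 648 = -560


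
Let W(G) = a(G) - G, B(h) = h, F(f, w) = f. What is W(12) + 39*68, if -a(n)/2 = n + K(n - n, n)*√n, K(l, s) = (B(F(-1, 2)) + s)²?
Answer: 2616 - 484*√3 ≈ 1777.7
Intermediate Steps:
K(l, s) = (-1 + s)²
a(n) = -2*n - 2*√n*(-1 + n)² (a(n) = -2*(n + (-1 + n)²*√n) = -2*(n + √n*(-1 + n)²) = -2*n - 2*√n*(-1 + n)²)
W(G) = -3*G - 2*√G*(-1 + G)² (W(G) = (-2*G - 2*√G*(-1 + G)²) - G = -3*G - 2*√G*(-1 + G)²)
W(12) + 39*68 = (-3*12 - 2*√12*(-1 + 12)²) + 39*68 = (-36 - 2*2*√3*11²) + 2652 = (-36 - 2*2*√3*121) + 2652 = (-36 - 484*√3) + 2652 = 2616 - 484*√3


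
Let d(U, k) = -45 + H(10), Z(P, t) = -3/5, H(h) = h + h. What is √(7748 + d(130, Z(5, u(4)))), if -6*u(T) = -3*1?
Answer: √7723 ≈ 87.881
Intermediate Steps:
H(h) = 2*h
u(T) = ½ (u(T) = -(-1)/2 = -⅙*(-3) = ½)
Z(P, t) = -⅗ (Z(P, t) = -3*⅕ = -⅗)
d(U, k) = -25 (d(U, k) = -45 + 2*10 = -45 + 20 = -25)
√(7748 + d(130, Z(5, u(4)))) = √(7748 - 25) = √7723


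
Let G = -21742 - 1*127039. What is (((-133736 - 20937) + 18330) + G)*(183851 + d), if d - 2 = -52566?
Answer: -37433074588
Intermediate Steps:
d = -52564 (d = 2 - 52566 = -52564)
G = -148781 (G = -21742 - 127039 = -148781)
(((-133736 - 20937) + 18330) + G)*(183851 + d) = (((-133736 - 20937) + 18330) - 148781)*(183851 - 52564) = ((-154673 + 18330) - 148781)*131287 = (-136343 - 148781)*131287 = -285124*131287 = -37433074588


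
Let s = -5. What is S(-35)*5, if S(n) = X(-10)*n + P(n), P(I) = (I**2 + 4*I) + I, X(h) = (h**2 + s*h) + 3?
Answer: -21525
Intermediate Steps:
X(h) = 3 + h**2 - 5*h (X(h) = (h**2 - 5*h) + 3 = 3 + h**2 - 5*h)
P(I) = I**2 + 5*I
S(n) = 153*n + n*(5 + n) (S(n) = (3 + (-10)**2 - 5*(-10))*n + n*(5 + n) = (3 + 100 + 50)*n + n*(5 + n) = 153*n + n*(5 + n))
S(-35)*5 = -35*(158 - 35)*5 = -35*123*5 = -4305*5 = -21525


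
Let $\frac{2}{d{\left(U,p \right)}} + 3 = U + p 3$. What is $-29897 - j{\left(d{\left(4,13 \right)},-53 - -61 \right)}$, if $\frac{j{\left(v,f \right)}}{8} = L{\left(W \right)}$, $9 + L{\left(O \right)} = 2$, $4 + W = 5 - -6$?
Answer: $-29841$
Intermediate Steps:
$W = 7$ ($W = -4 + \left(5 - -6\right) = -4 + \left(5 + 6\right) = -4 + 11 = 7$)
$d{\left(U,p \right)} = \frac{2}{-3 + U + 3 p}$ ($d{\left(U,p \right)} = \frac{2}{-3 + \left(U + p 3\right)} = \frac{2}{-3 + \left(U + 3 p\right)} = \frac{2}{-3 + U + 3 p}$)
$L{\left(O \right)} = -7$ ($L{\left(O \right)} = -9 + 2 = -7$)
$j{\left(v,f \right)} = -56$ ($j{\left(v,f \right)} = 8 \left(-7\right) = -56$)
$-29897 - j{\left(d{\left(4,13 \right)},-53 - -61 \right)} = -29897 - -56 = -29897 + 56 = -29841$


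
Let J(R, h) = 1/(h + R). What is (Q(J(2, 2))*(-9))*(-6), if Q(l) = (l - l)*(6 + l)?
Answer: 0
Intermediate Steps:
J(R, h) = 1/(R + h)
Q(l) = 0 (Q(l) = 0*(6 + l) = 0)
(Q(J(2, 2))*(-9))*(-6) = (0*(-9))*(-6) = 0*(-6) = 0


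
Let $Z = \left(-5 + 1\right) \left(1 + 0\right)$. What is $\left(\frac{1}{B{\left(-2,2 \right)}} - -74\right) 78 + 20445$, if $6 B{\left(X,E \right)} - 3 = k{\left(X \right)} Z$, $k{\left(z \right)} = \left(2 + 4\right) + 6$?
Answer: $\frac{131033}{5} \approx 26207.0$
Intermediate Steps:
$Z = -4$ ($Z = \left(-4\right) 1 = -4$)
$k{\left(z \right)} = 12$ ($k{\left(z \right)} = 6 + 6 = 12$)
$B{\left(X,E \right)} = - \frac{15}{2}$ ($B{\left(X,E \right)} = \frac{1}{2} + \frac{12 \left(-4\right)}{6} = \frac{1}{2} + \frac{1}{6} \left(-48\right) = \frac{1}{2} - 8 = - \frac{15}{2}$)
$\left(\frac{1}{B{\left(-2,2 \right)}} - -74\right) 78 + 20445 = \left(\frac{1}{- \frac{15}{2}} - -74\right) 78 + 20445 = \left(- \frac{2}{15} + 74\right) 78 + 20445 = \frac{1108}{15} \cdot 78 + 20445 = \frac{28808}{5} + 20445 = \frac{131033}{5}$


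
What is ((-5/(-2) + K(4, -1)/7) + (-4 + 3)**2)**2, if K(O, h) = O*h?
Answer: 1681/196 ≈ 8.5765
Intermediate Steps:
((-5/(-2) + K(4, -1)/7) + (-4 + 3)**2)**2 = ((-5/(-2) + (4*(-1))/7) + (-4 + 3)**2)**2 = ((-5*(-1/2) - 4*1/7) + (-1)**2)**2 = ((5/2 - 4/7) + 1)**2 = (27/14 + 1)**2 = (41/14)**2 = 1681/196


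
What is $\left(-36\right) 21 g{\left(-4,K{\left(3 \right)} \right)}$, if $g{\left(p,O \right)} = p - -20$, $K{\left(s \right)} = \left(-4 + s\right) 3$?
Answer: $-12096$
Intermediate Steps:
$K{\left(s \right)} = -12 + 3 s$
$g{\left(p,O \right)} = 20 + p$ ($g{\left(p,O \right)} = p + 20 = 20 + p$)
$\left(-36\right) 21 g{\left(-4,K{\left(3 \right)} \right)} = \left(-36\right) 21 \left(20 - 4\right) = \left(-756\right) 16 = -12096$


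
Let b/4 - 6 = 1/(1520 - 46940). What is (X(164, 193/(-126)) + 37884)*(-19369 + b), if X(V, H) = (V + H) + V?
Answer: -528784582144522/715365 ≈ -7.3918e+8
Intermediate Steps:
b = 272519/11355 (b = 24 + 4/(1520 - 46940) = 24 + 4/(-45420) = 24 + 4*(-1/45420) = 24 - 1/11355 = 272519/11355 ≈ 24.000)
X(V, H) = H + 2*V (X(V, H) = (H + V) + V = H + 2*V)
(X(164, 193/(-126)) + 37884)*(-19369 + b) = ((193/(-126) + 2*164) + 37884)*(-19369 + 272519/11355) = ((193*(-1/126) + 328) + 37884)*(-219662476/11355) = ((-193/126 + 328) + 37884)*(-219662476/11355) = (41135/126 + 37884)*(-219662476/11355) = (4814519/126)*(-219662476/11355) = -528784582144522/715365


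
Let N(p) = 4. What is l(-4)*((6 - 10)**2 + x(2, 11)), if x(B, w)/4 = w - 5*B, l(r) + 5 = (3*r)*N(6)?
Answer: -1060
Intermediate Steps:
l(r) = -5 + 12*r (l(r) = -5 + (3*r)*4 = -5 + 12*r)
x(B, w) = -20*B + 4*w (x(B, w) = 4*(w - 5*B) = -20*B + 4*w)
l(-4)*((6 - 10)**2 + x(2, 11)) = (-5 + 12*(-4))*((6 - 10)**2 + (-20*2 + 4*11)) = (-5 - 48)*((-4)**2 + (-40 + 44)) = -53*(16 + 4) = -53*20 = -1060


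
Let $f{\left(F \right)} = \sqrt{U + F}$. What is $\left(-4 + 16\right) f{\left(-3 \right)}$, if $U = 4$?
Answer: $12$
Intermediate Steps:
$f{\left(F \right)} = \sqrt{4 + F}$
$\left(-4 + 16\right) f{\left(-3 \right)} = \left(-4 + 16\right) \sqrt{4 - 3} = 12 \sqrt{1} = 12 \cdot 1 = 12$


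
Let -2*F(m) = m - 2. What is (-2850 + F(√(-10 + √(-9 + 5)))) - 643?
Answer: -3492 - √(-10 + 2*I)/2 ≈ -3492.2 - 1.5889*I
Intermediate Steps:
F(m) = 1 - m/2 (F(m) = -(m - 2)/2 = -(-2 + m)/2 = 1 - m/2)
(-2850 + F(√(-10 + √(-9 + 5)))) - 643 = (-2850 + (1 - √(-10 + √(-9 + 5))/2)) - 643 = (-2850 + (1 - √(-10 + √(-4))/2)) - 643 = (-2850 + (1 - √(-10 + 2*I)/2)) - 643 = (-2849 - √(-10 + 2*I)/2) - 643 = -3492 - √(-10 + 2*I)/2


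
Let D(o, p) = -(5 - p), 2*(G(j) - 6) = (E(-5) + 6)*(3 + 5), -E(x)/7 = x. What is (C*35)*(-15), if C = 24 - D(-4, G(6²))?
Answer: 74025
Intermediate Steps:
E(x) = -7*x
G(j) = 170 (G(j) = 6 + ((-7*(-5) + 6)*(3 + 5))/2 = 6 + ((35 + 6)*8)/2 = 6 + (41*8)/2 = 6 + (½)*328 = 6 + 164 = 170)
D(o, p) = -5 + p
C = -141 (C = 24 - (-5 + 170) = 24 - 1*165 = 24 - 165 = -141)
(C*35)*(-15) = -141*35*(-15) = -4935*(-15) = 74025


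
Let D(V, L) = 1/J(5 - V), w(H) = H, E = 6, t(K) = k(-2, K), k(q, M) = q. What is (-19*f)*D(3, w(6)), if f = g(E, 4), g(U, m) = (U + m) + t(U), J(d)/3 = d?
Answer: -76/3 ≈ -25.333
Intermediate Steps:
t(K) = -2
J(d) = 3*d
g(U, m) = -2 + U + m (g(U, m) = (U + m) - 2 = -2 + U + m)
D(V, L) = 1/(15 - 3*V) (D(V, L) = 1/(3*(5 - V)) = 1/(15 - 3*V))
f = 8 (f = -2 + 6 + 4 = 8)
(-19*f)*D(3, w(6)) = (-19*8)*(-1/(-15 + 3*3)) = -(-152)/(-15 + 9) = -(-152)/(-6) = -(-152)*(-1)/6 = -152*⅙ = -76/3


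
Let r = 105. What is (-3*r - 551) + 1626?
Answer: 760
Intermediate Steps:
(-3*r - 551) + 1626 = (-3*105 - 551) + 1626 = (-315 - 551) + 1626 = -866 + 1626 = 760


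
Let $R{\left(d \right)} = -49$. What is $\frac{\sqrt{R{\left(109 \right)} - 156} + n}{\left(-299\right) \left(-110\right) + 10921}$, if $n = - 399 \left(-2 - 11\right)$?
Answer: $\frac{5187}{43811} + \frac{i \sqrt{205}}{43811} \approx 0.11839 + 0.00032681 i$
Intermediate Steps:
$n = 5187$ ($n = - 399 \left(-2 - 11\right) = \left(-399\right) \left(-13\right) = 5187$)
$\frac{\sqrt{R{\left(109 \right)} - 156} + n}{\left(-299\right) \left(-110\right) + 10921} = \frac{\sqrt{-49 - 156} + 5187}{\left(-299\right) \left(-110\right) + 10921} = \frac{\sqrt{-205} + 5187}{32890 + 10921} = \frac{i \sqrt{205} + 5187}{43811} = \left(5187 + i \sqrt{205}\right) \frac{1}{43811} = \frac{5187}{43811} + \frac{i \sqrt{205}}{43811}$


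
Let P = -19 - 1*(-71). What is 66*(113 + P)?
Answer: 10890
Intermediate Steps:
P = 52 (P = -19 + 71 = 52)
66*(113 + P) = 66*(113 + 52) = 66*165 = 10890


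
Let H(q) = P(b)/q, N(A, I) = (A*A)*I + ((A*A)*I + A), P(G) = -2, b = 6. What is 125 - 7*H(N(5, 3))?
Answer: 19389/155 ≈ 125.09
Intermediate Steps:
N(A, I) = A + 2*I*A² (N(A, I) = A²*I + (A²*I + A) = I*A² + (I*A² + A) = I*A² + (A + I*A²) = A + 2*I*A²)
H(q) = -2/q
125 - 7*H(N(5, 3)) = 125 - (-14)/(5*(1 + 2*5*3)) = 125 - (-14)/(5*(1 + 30)) = 125 - (-14)/(5*31) = 125 - (-14)/155 = 125 - 7*(-2/155) = 125 + 14/155 = 19389/155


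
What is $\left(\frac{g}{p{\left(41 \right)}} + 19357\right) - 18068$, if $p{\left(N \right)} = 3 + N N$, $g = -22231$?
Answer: $\frac{2148445}{1684} \approx 1275.8$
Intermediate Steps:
$p{\left(N \right)} = 3 + N^{2}$
$\left(\frac{g}{p{\left(41 \right)}} + 19357\right) - 18068 = \left(- \frac{22231}{3 + 41^{2}} + 19357\right) - 18068 = \left(- \frac{22231}{3 + 1681} + 19357\right) - 18068 = \left(- \frac{22231}{1684} + 19357\right) - 18068 = \frac{32574957}{1684} - 18068 = \frac{2148445}{1684}$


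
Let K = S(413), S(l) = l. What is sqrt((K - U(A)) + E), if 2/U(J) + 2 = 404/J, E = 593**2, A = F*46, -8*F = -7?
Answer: sqrt(147376217591)/647 ≈ 593.35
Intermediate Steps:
F = 7/8 (F = -1/8*(-7) = 7/8 ≈ 0.87500)
A = 161/4 (A = (7/8)*46 = 161/4 ≈ 40.250)
K = 413
E = 351649
U(J) = 2/(-2 + 404/J)
sqrt((K - U(A)) + E) = sqrt((413 - (-1)*161/(4*(-202 + 161/4))) + 351649) = sqrt((413 - (-1)*161/(4*(-647/4))) + 351649) = sqrt((413 - (-1)*161*(-4)/(4*647)) + 351649) = sqrt((413 - 1*161/647) + 351649) = sqrt((413 - 161/647) + 351649) = sqrt(267050/647 + 351649) = sqrt(227783953/647) = sqrt(147376217591)/647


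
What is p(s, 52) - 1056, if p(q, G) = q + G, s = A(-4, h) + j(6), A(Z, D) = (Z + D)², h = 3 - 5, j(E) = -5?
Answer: -973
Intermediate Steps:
h = -2
A(Z, D) = (D + Z)²
s = 31 (s = (-2 - 4)² - 5 = (-6)² - 5 = 36 - 5 = 31)
p(q, G) = G + q
p(s, 52) - 1056 = (52 + 31) - 1056 = 83 - 1056 = -973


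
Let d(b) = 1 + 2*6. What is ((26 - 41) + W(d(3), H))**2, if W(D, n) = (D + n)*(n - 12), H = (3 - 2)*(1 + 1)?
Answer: 27225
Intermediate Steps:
d(b) = 13 (d(b) = 1 + 12 = 13)
H = 2 (H = 1*2 = 2)
W(D, n) = (-12 + n)*(D + n) (W(D, n) = (D + n)*(-12 + n) = (-12 + n)*(D + n))
((26 - 41) + W(d(3), H))**2 = ((26 - 41) + (2**2 - 12*13 - 12*2 + 13*2))**2 = (-15 + (4 - 156 - 24 + 26))**2 = (-15 - 150)**2 = (-165)**2 = 27225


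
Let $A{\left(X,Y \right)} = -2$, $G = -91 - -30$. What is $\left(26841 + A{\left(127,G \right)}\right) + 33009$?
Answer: $59848$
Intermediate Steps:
$G = -61$ ($G = -91 + 30 = -61$)
$\left(26841 + A{\left(127,G \right)}\right) + 33009 = \left(26841 - 2\right) + 33009 = 26839 + 33009 = 59848$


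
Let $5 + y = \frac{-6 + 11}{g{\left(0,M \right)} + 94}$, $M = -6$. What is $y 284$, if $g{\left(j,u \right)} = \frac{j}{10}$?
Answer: $- \frac{66030}{47} \approx -1404.9$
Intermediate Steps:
$g{\left(j,u \right)} = \frac{j}{10}$ ($g{\left(j,u \right)} = j \frac{1}{10} = \frac{j}{10}$)
$y = - \frac{465}{94}$ ($y = -5 + \frac{-6 + 11}{\frac{1}{10} \cdot 0 + 94} = -5 + \frac{5}{0 + 94} = -5 + \frac{5}{94} = - \frac{465}{94} \approx -4.9468$)
$y 284 = \left(- \frac{465}{94}\right) 284 = - \frac{66030}{47}$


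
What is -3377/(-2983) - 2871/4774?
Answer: 687055/1294622 ≈ 0.53070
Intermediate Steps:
-3377/(-2983) - 2871/4774 = -3377*(-1/2983) - 2871*1/4774 = 3377/2983 - 261/434 = 687055/1294622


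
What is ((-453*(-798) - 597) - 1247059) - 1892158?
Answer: -2778320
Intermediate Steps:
((-453*(-798) - 597) - 1247059) - 1892158 = ((361494 - 597) - 1247059) - 1892158 = (360897 - 1247059) - 1892158 = -886162 - 1892158 = -2778320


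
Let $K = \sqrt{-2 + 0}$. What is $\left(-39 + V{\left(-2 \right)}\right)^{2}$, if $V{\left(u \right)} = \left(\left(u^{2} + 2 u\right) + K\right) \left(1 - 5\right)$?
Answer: $1489 + 312 i \sqrt{2} \approx 1489.0 + 441.23 i$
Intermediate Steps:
$K = i \sqrt{2}$ ($K = \sqrt{-2} = i \sqrt{2} \approx 1.4142 i$)
$V{\left(u \right)} = - 8 u - 4 u^{2} - 4 i \sqrt{2}$ ($V{\left(u \right)} = \left(\left(u^{2} + 2 u\right) + i \sqrt{2}\right) \left(1 - 5\right) = \left(u^{2} + 2 u + i \sqrt{2}\right) \left(-4\right) = - 8 u - 4 u^{2} - 4 i \sqrt{2}$)
$\left(-39 + V{\left(-2 \right)}\right)^{2} = \left(-39 - \left(-16 + 16 + 4 i \sqrt{2}\right)\right)^{2} = \left(-39 - 4 i \sqrt{2}\right)^{2}$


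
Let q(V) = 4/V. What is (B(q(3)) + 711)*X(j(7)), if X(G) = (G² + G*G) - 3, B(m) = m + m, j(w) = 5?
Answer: 100627/3 ≈ 33542.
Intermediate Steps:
B(m) = 2*m
X(G) = -3 + 2*G² (X(G) = (G² + G²) - 3 = 2*G² - 3 = -3 + 2*G²)
(B(q(3)) + 711)*X(j(7)) = (2*(4/3) + 711)*(-3 + 2*5²) = (2*(4*(⅓)) + 711)*(-3 + 2*25) = (2*(4/3) + 711)*(-3 + 50) = (8/3 + 711)*47 = (2141/3)*47 = 100627/3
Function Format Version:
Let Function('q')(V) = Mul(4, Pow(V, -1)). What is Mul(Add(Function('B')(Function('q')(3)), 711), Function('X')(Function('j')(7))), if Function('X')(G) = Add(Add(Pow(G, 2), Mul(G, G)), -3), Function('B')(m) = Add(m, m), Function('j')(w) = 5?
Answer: Rational(100627, 3) ≈ 33542.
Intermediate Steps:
Function('B')(m) = Mul(2, m)
Function('X')(G) = Add(-3, Mul(2, Pow(G, 2))) (Function('X')(G) = Add(Add(Pow(G, 2), Pow(G, 2)), -3) = Add(Mul(2, Pow(G, 2)), -3) = Add(-3, Mul(2, Pow(G, 2))))
Mul(Add(Function('B')(Function('q')(3)), 711), Function('X')(Function('j')(7))) = Mul(Add(Mul(2, Mul(4, Pow(3, -1))), 711), Add(-3, Mul(2, Pow(5, 2)))) = Mul(Add(Mul(2, Mul(4, Rational(1, 3))), 711), Add(-3, Mul(2, 25))) = Mul(Add(Mul(2, Rational(4, 3)), 711), Add(-3, 50)) = Mul(Add(Rational(8, 3), 711), 47) = Mul(Rational(2141, 3), 47) = Rational(100627, 3)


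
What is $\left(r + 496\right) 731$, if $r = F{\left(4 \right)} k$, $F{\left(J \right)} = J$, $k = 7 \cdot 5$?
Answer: $464916$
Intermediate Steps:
$k = 35$
$r = 140$ ($r = 4 \cdot 35 = 140$)
$\left(r + 496\right) 731 = \left(140 + 496\right) 731 = 636 \cdot 731 = 464916$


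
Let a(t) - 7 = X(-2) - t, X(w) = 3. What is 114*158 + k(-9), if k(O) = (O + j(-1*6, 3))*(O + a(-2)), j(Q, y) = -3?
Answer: 17976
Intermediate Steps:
a(t) = 10 - t (a(t) = 7 + (3 - t) = 10 - t)
k(O) = (-3 + O)*(12 + O) (k(O) = (O - 3)*(O + (10 - 1*(-2))) = (-3 + O)*(O + (10 + 2)) = (-3 + O)*(O + 12) = (-3 + O)*(12 + O))
114*158 + k(-9) = 114*158 + (-36 + (-9)² + 9*(-9)) = 18012 + (-36 + 81 - 81) = 18012 - 36 = 17976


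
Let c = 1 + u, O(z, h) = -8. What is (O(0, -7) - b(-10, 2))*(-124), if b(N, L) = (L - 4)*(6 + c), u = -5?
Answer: 496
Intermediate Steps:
c = -4 (c = 1 - 5 = -4)
b(N, L) = -8 + 2*L (b(N, L) = (L - 4)*(6 - 4) = (-4 + L)*2 = -8 + 2*L)
(O(0, -7) - b(-10, 2))*(-124) = (-8 - (-8 + 2*2))*(-124) = (-8 - (-8 + 4))*(-124) = (-8 - 1*(-4))*(-124) = (-8 + 4)*(-124) = -4*(-124) = 496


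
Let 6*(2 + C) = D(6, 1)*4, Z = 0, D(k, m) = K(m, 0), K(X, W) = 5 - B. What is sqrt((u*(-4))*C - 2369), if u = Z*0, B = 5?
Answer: I*sqrt(2369) ≈ 48.672*I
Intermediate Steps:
K(X, W) = 0 (K(X, W) = 5 - 1*5 = 5 - 5 = 0)
D(k, m) = 0
u = 0 (u = 0*0 = 0)
C = -2 (C = -2 + (0*4)/6 = -2 + (1/6)*0 = -2 + 0 = -2)
sqrt((u*(-4))*C - 2369) = sqrt((0*(-4))*(-2) - 2369) = sqrt(0*(-2) - 2369) = sqrt(0 - 2369) = sqrt(-2369) = I*sqrt(2369)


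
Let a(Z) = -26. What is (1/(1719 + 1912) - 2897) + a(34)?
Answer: -10613412/3631 ≈ -2923.0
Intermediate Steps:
(1/(1719 + 1912) - 2897) + a(34) = (1/(1719 + 1912) - 2897) - 26 = (1/3631 - 2897) - 26 = -10519006/3631 - 26 = -10613412/3631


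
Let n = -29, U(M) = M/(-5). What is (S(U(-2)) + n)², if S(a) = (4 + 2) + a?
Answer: 12769/25 ≈ 510.76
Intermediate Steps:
U(M) = -M/5 (U(M) = M*(-⅕) = -M/5)
S(a) = 6 + a
(S(U(-2)) + n)² = ((6 - ⅕*(-2)) - 29)² = ((6 + ⅖) - 29)² = (32/5 - 29)² = (-113/5)² = 12769/25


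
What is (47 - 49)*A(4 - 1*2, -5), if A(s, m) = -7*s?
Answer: 28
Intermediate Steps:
(47 - 49)*A(4 - 1*2, -5) = (47 - 49)*(-7*(4 - 1*2)) = -(-14)*(4 - 2) = -(-14)*2 = -2*(-14) = 28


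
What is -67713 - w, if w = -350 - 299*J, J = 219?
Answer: -1882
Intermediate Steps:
w = -65831 (w = -350 - 299*219 = -350 - 65481 = -65831)
-67713 - w = -67713 - 1*(-65831) = -67713 + 65831 = -1882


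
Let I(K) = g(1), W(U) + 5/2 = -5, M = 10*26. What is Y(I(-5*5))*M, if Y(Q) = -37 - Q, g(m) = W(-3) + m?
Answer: -7930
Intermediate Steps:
M = 260
W(U) = -15/2 (W(U) = -5/2 - 5 = -15/2)
g(m) = -15/2 + m
I(K) = -13/2 (I(K) = -15/2 + 1 = -13/2)
Y(I(-5*5))*M = (-37 - 1*(-13/2))*260 = (-37 + 13/2)*260 = -61/2*260 = -7930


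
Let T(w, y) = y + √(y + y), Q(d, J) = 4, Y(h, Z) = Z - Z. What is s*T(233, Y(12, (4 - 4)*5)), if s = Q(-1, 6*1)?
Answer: 0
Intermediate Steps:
Y(h, Z) = 0
T(w, y) = y + √2*√y (T(w, y) = y + √(2*y) = y + √2*√y)
s = 4
s*T(233, Y(12, (4 - 4)*5)) = 4*(0 + √2*√0) = 4*(0 + √2*0) = 4*(0 + 0) = 4*0 = 0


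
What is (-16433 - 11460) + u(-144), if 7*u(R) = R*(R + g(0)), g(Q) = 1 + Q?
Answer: -174659/7 ≈ -24951.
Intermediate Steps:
u(R) = R*(1 + R)/7 (u(R) = (R*(R + (1 + 0)))/7 = (R*(R + 1))/7 = (R*(1 + R))/7 = R*(1 + R)/7)
(-16433 - 11460) + u(-144) = (-16433 - 11460) + (1/7)*(-144)*(1 - 144) = -27893 + (1/7)*(-144)*(-143) = -27893 + 20592/7 = -174659/7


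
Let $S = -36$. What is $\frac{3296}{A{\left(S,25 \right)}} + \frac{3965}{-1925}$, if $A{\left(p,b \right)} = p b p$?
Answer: $- \frac{305303}{155925} \approx -1.958$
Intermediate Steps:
$A{\left(p,b \right)} = b p^{2}$ ($A{\left(p,b \right)} = b p p = b p^{2}$)
$\frac{3296}{A{\left(S,25 \right)}} + \frac{3965}{-1925} = \frac{3296}{25 \left(-36\right)^{2}} + \frac{3965}{-1925} = \frac{3296}{25 \cdot 1296} + 3965 \left(- \frac{1}{1925}\right) = \frac{3296}{32400} - \frac{793}{385} = 3296 \cdot \frac{1}{32400} - \frac{793}{385} = \frac{206}{2025} - \frac{793}{385} = - \frac{305303}{155925}$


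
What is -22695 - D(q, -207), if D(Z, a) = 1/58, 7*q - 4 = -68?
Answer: -1316311/58 ≈ -22695.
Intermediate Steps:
q = -64/7 (q = 4/7 + (⅐)*(-68) = 4/7 - 68/7 = -64/7 ≈ -9.1429)
D(Z, a) = 1/58
-22695 - D(q, -207) = -22695 - 1*1/58 = -22695 - 1/58 = -1316311/58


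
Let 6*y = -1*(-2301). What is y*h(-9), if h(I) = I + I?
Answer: -6903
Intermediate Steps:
h(I) = 2*I
y = 767/2 (y = (-1*(-2301))/6 = (1/6)*2301 = 767/2 ≈ 383.50)
y*h(-9) = 767*(2*(-9))/2 = (767/2)*(-18) = -6903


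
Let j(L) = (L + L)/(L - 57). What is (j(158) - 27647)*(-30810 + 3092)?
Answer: 77389515258/101 ≈ 7.6623e+8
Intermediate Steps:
j(L) = 2*L/(-57 + L) (j(L) = (2*L)/(-57 + L) = 2*L/(-57 + L))
(j(158) - 27647)*(-30810 + 3092) = (2*158/(-57 + 158) - 27647)*(-30810 + 3092) = (2*158/101 - 27647)*(-27718) = (2*158*(1/101) - 27647)*(-27718) = (316/101 - 27647)*(-27718) = -2792031/101*(-27718) = 77389515258/101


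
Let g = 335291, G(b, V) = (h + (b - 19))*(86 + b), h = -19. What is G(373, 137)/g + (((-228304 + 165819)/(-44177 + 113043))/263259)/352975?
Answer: 11576322024331213519/25242653321254374390 ≈ 0.45860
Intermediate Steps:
G(b, V) = (-38 + b)*(86 + b) (G(b, V) = (-19 + (b - 19))*(86 + b) = (-19 + (-19 + b))*(86 + b) = (-38 + b)*(86 + b))
G(373, 137)/g + (((-228304 + 165819)/(-44177 + 113043))/263259)/352975 = (-3268 + 373² + 48*373)/335291 + (((-228304 + 165819)/(-44177 + 113043))/263259)/352975 = (-3268 + 139129 + 17904)*(1/335291) + (-62485/68866*(1/263259))*(1/352975) = 153765*(1/335291) + (-62485*1/68866*(1/263259))*(1/352975) = 9045/19723 - 62485/68866*1/263259*(1/352975) = 9045/19723 - 62485/18129594294*1/352975 = 9045/19723 - 12497/1279858709184930 = 11576322024331213519/25242653321254374390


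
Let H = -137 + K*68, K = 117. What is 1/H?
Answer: 1/7819 ≈ 0.00012789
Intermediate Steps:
H = 7819 (H = -137 + 117*68 = -137 + 7956 = 7819)
1/H = 1/7819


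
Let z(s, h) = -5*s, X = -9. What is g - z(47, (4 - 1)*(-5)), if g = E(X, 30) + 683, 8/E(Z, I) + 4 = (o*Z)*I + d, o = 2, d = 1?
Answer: 498466/543 ≈ 917.99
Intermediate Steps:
E(Z, I) = 8/(-3 + 2*I*Z) (E(Z, I) = 8/(-4 + ((2*Z)*I + 1)) = 8/(-4 + (2*I*Z + 1)) = 8/(-4 + (1 + 2*I*Z)) = 8/(-3 + 2*I*Z))
g = 370861/543 (g = 8/(-3 + 2*30*(-9)) + 683 = 8/(-3 - 540) + 683 = 8/(-543) + 683 = 8*(-1/543) + 683 = -8/543 + 683 = 370861/543 ≈ 682.99)
g - z(47, (4 - 1)*(-5)) = 370861/543 - (-5)*47 = 370861/543 - 1*(-235) = 370861/543 + 235 = 498466/543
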